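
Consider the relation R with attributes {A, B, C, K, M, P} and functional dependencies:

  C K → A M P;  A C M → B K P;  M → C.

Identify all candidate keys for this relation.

{A, M}, {C, K}, {K, M}

{A, M}⁺: M→C adds C; ACM→BKP adds B, K, P → {A, B, C, K, M, P}. Minimal: {M}⁺ = {C, M}; {A}⁺ = {A} — none reach the full schema.
{C, K}⁺: CK→AMP adds A, M, P; ACM→BKP adds B → {A, B, C, K, M, P}. Minimal: {K}⁺ = {K}; {C}⁺ = {C} — none reach the full schema.
{K, M}⁺: M→C adds C; CK→AMP adds A, P; ACM→BKP adds B → {A, B, C, K, M, P}. Minimal: {M}⁺ = {C, M}; {K}⁺ = {K} — none reach the full schema.
Any other superkey contains one of these as a subset, so there are no further candidate keys.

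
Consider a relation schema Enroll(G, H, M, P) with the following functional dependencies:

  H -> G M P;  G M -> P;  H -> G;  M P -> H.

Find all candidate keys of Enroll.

{H}; {G, M}; {M, P}

{H}⁺: H→GMP adds G, M, P → {G, H, M, P}.
{G, M}⁺: GM→P adds P; MP→H adds H → {G, H, M, P}.
{M, P}⁺: MP→H adds H; H→GMP adds G → {G, H, M, P}.
Any other superkey contains one of these as a subset, so there are no further candidate keys.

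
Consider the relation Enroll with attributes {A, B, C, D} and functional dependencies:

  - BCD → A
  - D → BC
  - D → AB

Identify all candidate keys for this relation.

Attribute D never appears on the right-hand side of any dependency, so D must belong to every candidate key.
{D}⁺ = {A, B, C, D}, which is all of the schema, so {D} is the only candidate key.

(D)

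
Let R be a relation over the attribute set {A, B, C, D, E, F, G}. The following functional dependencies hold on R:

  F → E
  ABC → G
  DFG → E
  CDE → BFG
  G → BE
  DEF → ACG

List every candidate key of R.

Attribute D never appears on the right-hand side of any dependency, so D must belong to every candidate key.
{D}⁺ = {D}, which is not all of the schema, so we must add further attributes.
{D, F}⁺: F→E adds E; DEF→ACG adds A, C, G; CDE→BFG adds B → {A, B, C, D, E, F, G}. Minimal: {F}⁺ = {E, F}; {D}⁺ = {D} — none reach the full schema.
{C, D, E}⁺: CDE→BFG adds B, F, G; DEF→ACG adds A → {A, B, C, D, E, F, G}. Minimal: {D, E}⁺ = {D, E}; {C, E}⁺ = {C, E}; {C, D}⁺ = {C, D} — none reach the full schema.
{C, D, G}⁺: G→BE adds B, E; CDE→BFG adds F; DEF→ACG adds A → {A, B, C, D, E, F, G}. Minimal: {D, G}⁺ = {B, D, E, G}; {C, G}⁺ = {B, C, E, G}; {C, D}⁺ = {C, D} — none reach the full schema.
{A, B, C, D}⁺: ABC→G adds G; G→BE adds E; CDE→BFG adds F → {A, B, C, D, E, F, G}. Minimal: {B, C, D}⁺ = {B, C, D}; {A, C, D}⁺ = {A, C, D}; {A, B, D}⁺ = {A, B, D}; … — none reach the full schema.
Any other superkey contains one of these as a subset, so there are no further candidate keys.

(D, F); (C, D, E); (C, D, G); (A, B, C, D)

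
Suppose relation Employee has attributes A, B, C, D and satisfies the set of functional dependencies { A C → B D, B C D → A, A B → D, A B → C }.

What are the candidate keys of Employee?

{A, B}⁺: AB→D adds D; AB→C adds C → {A, B, C, D}. Minimal: {B}⁺ = {B}; {A}⁺ = {A} — none reach the full schema.
{A, C}⁺: AC→BD adds B, D → {A, B, C, D}. Minimal: {C}⁺ = {C}; {A}⁺ = {A} — none reach the full schema.
{B, C, D}⁺: BCD→A adds A → {A, B, C, D}. Minimal: {C, D}⁺ = {C, D}; {B, D}⁺ = {B, D}; {B, C}⁺ = {B, C} — none reach the full schema.

{A, B}, {A, C}, {B, C, D}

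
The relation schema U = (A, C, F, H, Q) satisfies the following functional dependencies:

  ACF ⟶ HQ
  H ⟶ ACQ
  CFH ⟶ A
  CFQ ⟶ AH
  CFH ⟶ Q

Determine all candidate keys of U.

Attribute F never appears on the right-hand side of any dependency, so F must belong to every candidate key.
{F}⁺ = {F}, which is not all of the schema, so we must add further attributes.
{F, H}⁺: H→ACQ adds A, C, Q → {A, C, F, H, Q}.
{A, C, F}⁺: ACF→HQ adds H, Q → {A, C, F, H, Q}.
{C, F, Q}⁺: CFQ→AH adds A, H → {A, C, F, H, Q}.

(F, H), (A, C, F), (C, F, Q)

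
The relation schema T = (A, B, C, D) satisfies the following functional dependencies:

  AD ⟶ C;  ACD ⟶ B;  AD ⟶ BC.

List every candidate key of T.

{A, D}

{A, D}⁺: AD→C adds C; ACD→B adds B → {A, B, C, D}.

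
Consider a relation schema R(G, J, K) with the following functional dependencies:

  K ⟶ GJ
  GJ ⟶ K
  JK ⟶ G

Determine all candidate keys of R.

{K}; {G, J}

{K}⁺: K→GJ adds G, J → {G, J, K}.
{G, J}⁺: GJ→K adds K → {G, J, K}. Minimal: {J}⁺ = {J}; {G}⁺ = {G} — none reach the full schema.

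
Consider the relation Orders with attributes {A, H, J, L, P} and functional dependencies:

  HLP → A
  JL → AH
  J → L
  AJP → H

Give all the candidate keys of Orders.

JP

{J, P}⁺: J→L adds L; JL→AH adds A, H → {A, H, J, L, P}.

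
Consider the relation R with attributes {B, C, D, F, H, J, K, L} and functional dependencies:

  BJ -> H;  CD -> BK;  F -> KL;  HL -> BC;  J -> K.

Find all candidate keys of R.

{B, D, F, J}⁺: BJ→H adds H; F→KL adds K, L; HL→BC adds C → {B, C, D, F, H, J, K, L}. Minimal: {D, F, J}⁺ = {D, F, J, K, L}; {B, F, J}⁺ = {B, C, F, H, J, K, L}; {B, D, J}⁺ = {B, D, H, J, K}; … — none reach the full schema.
{C, D, F, J}⁺: CD→BK adds B, K; F→KL adds L; BJ→H adds H → {B, C, D, F, H, J, K, L}. Minimal: {D, F, J}⁺ = {D, F, J, K, L}; {C, F, J}⁺ = {C, F, J, K, L}; {C, D, J}⁺ = {B, C, D, H, J, K}; … — none reach the full schema.
{D, F, H, J}⁺: F→KL adds K, L; HL→BC adds B, C → {B, C, D, F, H, J, K, L}. Minimal: {F, H, J}⁺ = {B, C, F, H, J, K, L}; {D, H, J}⁺ = {D, H, J, K}; {D, F, J}⁺ = {D, F, J, K, L}; … — none reach the full schema.
Any other superkey contains one of these as a subset, so there are no further candidate keys.

BDFJ, CDFJ, DFHJ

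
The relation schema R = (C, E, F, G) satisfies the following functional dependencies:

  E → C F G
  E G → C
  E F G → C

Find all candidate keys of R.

{E}⁺: E→CFG adds C, F, G → {C, E, F, G}.
No other minimal superkey exists.

E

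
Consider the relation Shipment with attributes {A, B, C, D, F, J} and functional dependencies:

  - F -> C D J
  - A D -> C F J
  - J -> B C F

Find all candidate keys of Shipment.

{A, D}; {A, F}; {A, J}

Attribute A never appears on the right-hand side of any dependency, so A must belong to every candidate key.
{A}⁺ = {A}, which is not all of the schema, so we must add further attributes.
{A, D}⁺: AD→CFJ adds C, F, J; J→BCF adds B → {A, B, C, D, F, J}. Minimal: {D}⁺ = {D}; {A}⁺ = {A} — none reach the full schema.
{A, F}⁺: F→CDJ adds C, D, J; J→BCF adds B → {A, B, C, D, F, J}. Minimal: {F}⁺ = {B, C, D, F, J}; {A}⁺ = {A} — none reach the full schema.
{A, J}⁺: J→BCF adds B, C, F; F→CDJ adds D → {A, B, C, D, F, J}. Minimal: {J}⁺ = {B, C, D, F, J}; {A}⁺ = {A} — none reach the full schema.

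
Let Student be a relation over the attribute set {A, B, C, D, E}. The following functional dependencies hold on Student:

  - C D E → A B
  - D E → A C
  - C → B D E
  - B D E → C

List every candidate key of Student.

{C}, {D, E}

{C}⁺: C→BDE adds B, D, E; CDE→AB adds A → {A, B, C, D, E}.
{D, E}⁺: DE→AC adds A, C; C→BDE adds B → {A, B, C, D, E}. Minimal: {E}⁺ = {E}; {D}⁺ = {D} — none reach the full schema.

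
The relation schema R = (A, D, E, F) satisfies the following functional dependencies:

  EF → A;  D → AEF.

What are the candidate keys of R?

Attribute D never appears on the right-hand side of any dependency, so D must belong to every candidate key.
{D}⁺ = {A, D, E, F}, which is all of the schema, so {D} is the only candidate key.

D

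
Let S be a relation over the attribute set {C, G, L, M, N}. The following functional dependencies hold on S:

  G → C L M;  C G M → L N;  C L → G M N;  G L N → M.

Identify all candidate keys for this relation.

{G}⁺: G→CLM adds C, L, M; CGM→LN adds N → {C, G, L, M, N}.
{C, L}⁺: CL→GMN adds G, M, N → {C, G, L, M, N}. Minimal: {L}⁺ = {L}; {C}⁺ = {C} — none reach the full schema.

{G}, {C, L}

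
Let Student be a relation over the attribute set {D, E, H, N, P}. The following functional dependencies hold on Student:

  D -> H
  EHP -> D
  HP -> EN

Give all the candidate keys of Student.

Attribute P never appears on the right-hand side of any dependency, so P must belong to every candidate key.
{P}⁺ = {P}, which is not all of the schema, so we must add further attributes.
{D, P}⁺: D→H adds H; HP→EN adds E, N → {D, E, H, N, P}. Minimal: {P}⁺ = {P}; {D}⁺ = {D, H} — none reach the full schema.
{H, P}⁺: HP→EN adds E, N; EHP→D adds D → {D, E, H, N, P}. Minimal: {P}⁺ = {P}; {H}⁺ = {H} — none reach the full schema.
Any other superkey contains one of these as a subset, so there are no further candidate keys.

DP, HP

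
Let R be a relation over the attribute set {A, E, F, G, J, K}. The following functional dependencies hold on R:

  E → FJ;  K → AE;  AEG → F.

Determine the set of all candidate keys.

GK

{G, K}⁺: K→AE adds A, E; AEG→F adds F; E→FJ adds J → {A, E, F, G, J, K}.
No other minimal superkey exists.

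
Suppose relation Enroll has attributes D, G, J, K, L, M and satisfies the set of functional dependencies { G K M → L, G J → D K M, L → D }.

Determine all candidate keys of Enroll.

Attributes G, J never appear on any right-hand side, so every candidate key must contain {G, J}.
{G, J}⁺ = {D, G, J, K, L, M}, which is all of the schema, so {G, J} is the only candidate key.

(G, J)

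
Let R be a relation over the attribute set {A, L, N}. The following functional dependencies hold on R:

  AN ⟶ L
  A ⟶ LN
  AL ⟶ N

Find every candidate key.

{A}

{A}⁺: A→LN adds L, N → {A, L, N}.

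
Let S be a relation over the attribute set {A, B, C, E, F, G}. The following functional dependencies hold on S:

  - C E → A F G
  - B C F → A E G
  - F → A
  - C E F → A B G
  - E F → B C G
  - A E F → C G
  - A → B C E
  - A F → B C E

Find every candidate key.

{A}⁺: A→BCE adds B, C, E; CE→AFG adds F, G → {A, B, C, E, F, G}.
{F}⁺: F→A adds A; A→BCE adds B, C, E; CE→AFG adds G → {A, B, C, E, F, G}.
{C, E}⁺: CE→AFG adds A, F, G; CEF→ABG adds B → {A, B, C, E, F, G}. Minimal: {E}⁺ = {E}; {C}⁺ = {C} — none reach the full schema.
Any other superkey contains one of these as a subset, so there are no further candidate keys.

A, F, CE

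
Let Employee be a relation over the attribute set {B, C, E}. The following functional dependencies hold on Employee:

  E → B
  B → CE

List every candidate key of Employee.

(B), (E)

{B}⁺: B→CE adds C, E → {B, C, E}.
{E}⁺: E→B adds B; B→CE adds C → {B, C, E}.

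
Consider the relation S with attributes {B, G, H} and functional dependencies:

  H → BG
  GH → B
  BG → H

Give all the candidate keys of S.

{H}⁺: H→BG adds B, G → {B, G, H}.
{B, G}⁺: BG→H adds H → {B, G, H}.
Any other superkey contains one of these as a subset, so there are no further candidate keys.

{H}; {B, G}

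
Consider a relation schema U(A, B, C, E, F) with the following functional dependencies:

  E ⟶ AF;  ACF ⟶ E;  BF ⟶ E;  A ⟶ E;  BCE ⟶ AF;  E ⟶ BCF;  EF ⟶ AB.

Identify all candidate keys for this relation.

A, E, BF

{A}⁺: A→E adds E; E→BCF adds B, C, F → {A, B, C, E, F}.
{E}⁺: E→AF adds A, F; E→BCF adds B, C → {A, B, C, E, F}.
{B, F}⁺: BF→E adds E; E→BCF adds C; EF→AB adds A → {A, B, C, E, F}. Minimal: {F}⁺ = {F}; {B}⁺ = {B} — none reach the full schema.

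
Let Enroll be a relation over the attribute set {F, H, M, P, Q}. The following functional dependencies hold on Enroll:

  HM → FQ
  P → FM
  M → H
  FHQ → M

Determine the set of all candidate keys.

(P)

Attribute P never appears on the right-hand side of any dependency, so P must belong to every candidate key.
{P}⁺ = {F, H, M, P, Q}, which is all of the schema, so {P} is the only candidate key.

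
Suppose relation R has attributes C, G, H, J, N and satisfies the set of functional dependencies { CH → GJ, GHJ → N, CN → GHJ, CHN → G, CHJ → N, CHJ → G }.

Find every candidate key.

Attribute C never appears on the right-hand side of any dependency, so C must belong to every candidate key.
{C}⁺ = {C}, which is not all of the schema, so we must add further attributes.
{C, H}⁺: CH→GJ adds G, J; GHJ→N adds N → {C, G, H, J, N}.
{C, N}⁺: CN→GHJ adds G, H, J → {C, G, H, J, N}.

(C, H); (C, N)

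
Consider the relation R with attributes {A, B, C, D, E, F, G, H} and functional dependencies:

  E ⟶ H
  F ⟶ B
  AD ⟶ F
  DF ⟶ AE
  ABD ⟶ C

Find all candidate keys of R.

(A, D, G), (D, F, G)

Attributes D, G never appear on any right-hand side, so every candidate key must contain {D, G}.
{D, G}⁺ = {D, G}, which is not all of the schema, so we must add further attributes.
{A, D, G}⁺: AD→F adds F; DF→AE adds E; E→H adds H; F→B adds B; ABD→C adds C → {A, B, C, D, E, F, G, H}.
{D, F, G}⁺: F→B adds B; DF→AE adds A, E; ABD→C adds C; E→H adds H → {A, B, C, D, E, F, G, H}.
Any other superkey contains one of these as a subset, so there are no further candidate keys.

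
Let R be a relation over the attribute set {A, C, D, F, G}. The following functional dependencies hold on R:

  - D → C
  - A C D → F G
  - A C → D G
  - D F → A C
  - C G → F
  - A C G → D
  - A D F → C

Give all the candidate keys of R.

{A, C}⁺: AC→DG adds D, G; CG→F adds F → {A, C, D, F, G}. Minimal: {C}⁺ = {C}; {A}⁺ = {A} — none reach the full schema.
{A, D}⁺: D→C adds C; ACD→FG adds F, G → {A, C, D, F, G}. Minimal: {D}⁺ = {C, D}; {A}⁺ = {A} — none reach the full schema.
{D, F}⁺: D→C adds C; DF→AC adds A; ACD→FG adds G → {A, C, D, F, G}. Minimal: {F}⁺ = {F}; {D}⁺ = {C, D} — none reach the full schema.
{D, G}⁺: D→C adds C; CG→F adds F; DF→AC adds A → {A, C, D, F, G}. Minimal: {G}⁺ = {G}; {D}⁺ = {C, D} — none reach the full schema.

(A, C); (A, D); (D, F); (D, G)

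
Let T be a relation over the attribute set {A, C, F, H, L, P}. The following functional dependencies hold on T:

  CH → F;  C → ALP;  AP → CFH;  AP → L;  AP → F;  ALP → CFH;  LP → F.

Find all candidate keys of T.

{C}; {A, P}

{C}⁺: C→ALP adds A, L, P; AP→CFH adds F, H → {A, C, F, H, L, P}.
{A, P}⁺: AP→CFH adds C, F, H; AP→L adds L → {A, C, F, H, L, P}.
Any other superkey contains one of these as a subset, so there are no further candidate keys.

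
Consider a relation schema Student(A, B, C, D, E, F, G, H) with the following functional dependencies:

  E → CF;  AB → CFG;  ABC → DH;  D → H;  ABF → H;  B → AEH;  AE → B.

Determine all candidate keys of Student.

{B}; {A, E}

{B}⁺: B→AEH adds A, E, H; E→CF adds C, F; AB→CFG adds G; ABC→DH adds D → {A, B, C, D, E, F, G, H}.
{A, E}⁺: E→CF adds C, F; AE→B adds B; AB→CFG adds G; ABC→DH adds D, H → {A, B, C, D, E, F, G, H}.
Any other superkey contains one of these as a subset, so there are no further candidate keys.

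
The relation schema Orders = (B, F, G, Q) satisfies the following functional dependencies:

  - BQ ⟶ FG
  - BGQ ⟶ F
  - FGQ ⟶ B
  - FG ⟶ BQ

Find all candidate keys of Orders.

{B, Q}, {F, G}

{B, Q}⁺: BQ→FG adds F, G → {B, F, G, Q}. Minimal: {Q}⁺ = {Q}; {B}⁺ = {B} — none reach the full schema.
{F, G}⁺: FG→BQ adds B, Q → {B, F, G, Q}. Minimal: {G}⁺ = {G}; {F}⁺ = {F} — none reach the full schema.
Any other superkey contains one of these as a subset, so there are no further candidate keys.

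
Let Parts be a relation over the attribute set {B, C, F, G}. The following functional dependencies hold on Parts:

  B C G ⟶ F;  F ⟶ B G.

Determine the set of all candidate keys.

Attribute C never appears on the right-hand side of any dependency, so C must belong to every candidate key.
{C}⁺ = {C}, which is not all of the schema, so we must add further attributes.
{C, F}⁺: F→BG adds B, G → {B, C, F, G}. Minimal: {F}⁺ = {B, F, G}; {C}⁺ = {C} — none reach the full schema.
{B, C, G}⁺: BCG→F adds F → {B, C, F, G}. Minimal: {C, G}⁺ = {C, G}; {B, G}⁺ = {B, G}; {B, C}⁺ = {B, C} — none reach the full schema.
Any other superkey contains one of these as a subset, so there are no further candidate keys.

{C, F}, {B, C, G}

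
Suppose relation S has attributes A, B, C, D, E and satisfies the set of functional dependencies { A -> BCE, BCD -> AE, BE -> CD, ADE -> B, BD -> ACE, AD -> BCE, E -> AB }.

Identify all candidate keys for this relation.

A, E, BD

{A}⁺: A→BCE adds B, C, E; BE→CD adds D → {A, B, C, D, E}.
{E}⁺: E→AB adds A, B; A→BCE adds C; BE→CD adds D → {A, B, C, D, E}.
{B, D}⁺: BD→ACE adds A, C, E → {A, B, C, D, E}. Minimal: {D}⁺ = {D}; {B}⁺ = {B} — none reach the full schema.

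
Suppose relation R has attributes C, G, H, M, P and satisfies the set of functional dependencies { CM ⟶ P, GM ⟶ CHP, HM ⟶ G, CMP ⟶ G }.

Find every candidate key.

Attribute M never appears on the right-hand side of any dependency, so M must belong to every candidate key.
{M}⁺ = {M}, which is not all of the schema, so we must add further attributes.
{C, M}⁺: CM→P adds P; CMP→G adds G; GM→CHP adds H → {C, G, H, M, P}. Minimal: {M}⁺ = {M}; {C}⁺ = {C} — none reach the full schema.
{G, M}⁺: GM→CHP adds C, H, P → {C, G, H, M, P}. Minimal: {M}⁺ = {M}; {G}⁺ = {G} — none reach the full schema.
{H, M}⁺: HM→G adds G; GM→CHP adds C, P → {C, G, H, M, P}. Minimal: {M}⁺ = {M}; {H}⁺ = {H} — none reach the full schema.
Any other superkey contains one of these as a subset, so there are no further candidate keys.

CM, GM, HM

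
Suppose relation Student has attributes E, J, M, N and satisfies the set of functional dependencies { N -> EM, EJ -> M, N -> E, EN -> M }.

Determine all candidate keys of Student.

Attributes J, N never appear on any right-hand side, so every candidate key must contain {J, N}.
{J, N}⁺ = {E, J, M, N}, which is all of the schema, so {J, N} is the only candidate key.

(J, N)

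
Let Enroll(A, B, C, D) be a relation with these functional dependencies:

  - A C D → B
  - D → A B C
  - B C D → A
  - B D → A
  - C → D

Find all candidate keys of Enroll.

{C}, {D}

{C}⁺: C→D adds D; D→ABC adds A, B → {A, B, C, D}.
{D}⁺: D→ABC adds A, B, C → {A, B, C, D}.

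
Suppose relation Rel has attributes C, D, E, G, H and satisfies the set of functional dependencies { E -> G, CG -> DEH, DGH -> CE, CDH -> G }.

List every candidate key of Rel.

CE, CG, CDH, DEH, DGH

{C, E}⁺: E→G adds G; CG→DEH adds D, H → {C, D, E, G, H}. Minimal: {E}⁺ = {E, G}; {C}⁺ = {C} — none reach the full schema.
{C, G}⁺: CG→DEH adds D, E, H → {C, D, E, G, H}. Minimal: {G}⁺ = {G}; {C}⁺ = {C} — none reach the full schema.
{C, D, H}⁺: CDH→G adds G; CG→DEH adds E → {C, D, E, G, H}. Minimal: {D, H}⁺ = {D, H}; {C, H}⁺ = {C, H}; {C, D}⁺ = {C, D} — none reach the full schema.
{D, E, H}⁺: E→G adds G; DGH→CE adds C → {C, D, E, G, H}. Minimal: {E, H}⁺ = {E, G, H}; {D, H}⁺ = {D, H}; {D, E}⁺ = {D, E, G} — none reach the full schema.
{D, G, H}⁺: DGH→CE adds C, E → {C, D, E, G, H}. Minimal: {G, H}⁺ = {G, H}; {D, H}⁺ = {D, H}; {D, G}⁺ = {D, G} — none reach the full schema.
Any other superkey contains one of these as a subset, so there are no further candidate keys.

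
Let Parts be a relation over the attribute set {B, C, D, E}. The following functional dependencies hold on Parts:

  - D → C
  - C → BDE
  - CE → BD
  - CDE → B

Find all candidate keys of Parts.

{C}⁺: C→BDE adds B, D, E → {B, C, D, E}.
{D}⁺: D→C adds C; C→BDE adds B, E → {B, C, D, E}.

{C}, {D}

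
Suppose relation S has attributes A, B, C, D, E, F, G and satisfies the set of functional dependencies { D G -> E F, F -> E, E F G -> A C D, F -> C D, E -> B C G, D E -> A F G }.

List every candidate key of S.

{F}⁺: F→E adds E; F→CD adds C, D; E→BCG adds B, G; DE→AFG adds A → {A, B, C, D, E, F, G}.
{D, E}⁺: E→BCG adds B, C, G; DE→AFG adds A, F → {A, B, C, D, E, F, G}. Minimal: {E}⁺ = {B, C, E, G}; {D}⁺ = {D} — none reach the full schema.
{D, G}⁺: DG→EF adds E, F; EFG→ACD adds A, C; E→BCG adds B → {A, B, C, D, E, F, G}. Minimal: {G}⁺ = {G}; {D}⁺ = {D} — none reach the full schema.

F, DE, DG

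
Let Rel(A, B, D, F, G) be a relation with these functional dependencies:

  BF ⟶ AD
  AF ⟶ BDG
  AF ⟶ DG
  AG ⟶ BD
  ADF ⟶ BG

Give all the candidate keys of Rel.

Attribute F never appears on the right-hand side of any dependency, so F must belong to every candidate key.
{F}⁺ = {F}, which is not all of the schema, so we must add further attributes.
{A, F}⁺: AF→BDG adds B, D, G → {A, B, D, F, G}. Minimal: {F}⁺ = {F}; {A}⁺ = {A} — none reach the full schema.
{B, F}⁺: BF→AD adds A, D; AF→BDG adds G → {A, B, D, F, G}. Minimal: {F}⁺ = {F}; {B}⁺ = {B} — none reach the full schema.
Any other superkey contains one of these as a subset, so there are no further candidate keys.

{A, F}, {B, F}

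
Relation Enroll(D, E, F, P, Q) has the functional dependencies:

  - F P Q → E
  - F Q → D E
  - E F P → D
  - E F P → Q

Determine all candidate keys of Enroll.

Attributes F, P never appear on any right-hand side, so every candidate key must contain {F, P}.
{F, P}⁺ = {F, P}, which is not all of the schema, so we must add further attributes.
{E, F, P}⁺: EFP→D adds D; EFP→Q adds Q → {D, E, F, P, Q}. Minimal: {F, P}⁺ = {F, P}; {E, P}⁺ = {E, P}; {E, F}⁺ = {E, F} — none reach the full schema.
{F, P, Q}⁺: FPQ→E adds E; FQ→DE adds D → {D, E, F, P, Q}. Minimal: {P, Q}⁺ = {P, Q}; {F, Q}⁺ = {D, E, F, Q}; {F, P}⁺ = {F, P} — none reach the full schema.
Any other superkey contains one of these as a subset, so there are no further candidate keys.

(E, F, P), (F, P, Q)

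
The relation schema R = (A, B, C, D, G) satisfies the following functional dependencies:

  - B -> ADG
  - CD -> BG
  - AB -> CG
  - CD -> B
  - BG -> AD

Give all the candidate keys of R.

(B), (C, D)

{B}⁺: B→ADG adds A, D, G; AB→CG adds C → {A, B, C, D, G}.
{C, D}⁺: CD→BG adds B, G; BG→AD adds A → {A, B, C, D, G}. Minimal: {D}⁺ = {D}; {C}⁺ = {C} — none reach the full schema.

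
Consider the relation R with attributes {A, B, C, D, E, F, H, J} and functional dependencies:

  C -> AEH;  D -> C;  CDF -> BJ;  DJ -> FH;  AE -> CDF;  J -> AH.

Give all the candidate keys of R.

{C}, {D}, {A, E}, {E, J}

{C}⁺: C→AEH adds A, E, H; AE→CDF adds D, F; CDF→BJ adds B, J → {A, B, C, D, E, F, H, J}.
{D}⁺: D→C adds C; C→AEH adds A, E, H; AE→CDF adds F; CDF→BJ adds B, J → {A, B, C, D, E, F, H, J}.
{A, E}⁺: AE→CDF adds C, D, F; C→AEH adds H; CDF→BJ adds B, J → {A, B, C, D, E, F, H, J}.
{E, J}⁺: J→AH adds A, H; AE→CDF adds C, D, F; CDF→BJ adds B → {A, B, C, D, E, F, H, J}.
Any other superkey contains one of these as a subset, so there are no further candidate keys.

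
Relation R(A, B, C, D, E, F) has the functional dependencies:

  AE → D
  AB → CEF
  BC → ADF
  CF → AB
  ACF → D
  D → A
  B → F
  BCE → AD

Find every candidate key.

{A, B}⁺: AB→CEF adds C, E, F; BC→ADF adds D → {A, B, C, D, E, F}. Minimal: {B}⁺ = {B, F}; {A}⁺ = {A} — none reach the full schema.
{B, C}⁺: BC→ADF adds A, D, F; AB→CEF adds E → {A, B, C, D, E, F}. Minimal: {C}⁺ = {C}; {B}⁺ = {B, F} — none reach the full schema.
{B, D}⁺: D→A adds A; B→F adds F; AB→CEF adds C, E → {A, B, C, D, E, F}. Minimal: {D}⁺ = {A, D}; {B}⁺ = {B, F} — none reach the full schema.
{C, F}⁺: CF→AB adds A, B; ACF→D adds D; AB→CEF adds E → {A, B, C, D, E, F}. Minimal: {F}⁺ = {F}; {C}⁺ = {C} — none reach the full schema.
Any other superkey contains one of these as a subset, so there are no further candidate keys.

(A, B); (B, C); (B, D); (C, F)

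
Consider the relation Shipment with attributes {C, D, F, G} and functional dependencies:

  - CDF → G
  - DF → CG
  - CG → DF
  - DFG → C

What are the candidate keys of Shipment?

(C, G); (D, F)

{C, G}⁺: CG→DF adds D, F → {C, D, F, G}. Minimal: {G}⁺ = {G}; {C}⁺ = {C} — none reach the full schema.
{D, F}⁺: DF→CG adds C, G → {C, D, F, G}. Minimal: {F}⁺ = {F}; {D}⁺ = {D} — none reach the full schema.
Any other superkey contains one of these as a subset, so there are no further candidate keys.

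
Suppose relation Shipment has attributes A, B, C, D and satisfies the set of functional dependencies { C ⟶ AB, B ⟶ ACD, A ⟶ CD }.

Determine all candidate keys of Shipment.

{A}⁺: A→CD adds C, D; C→AB adds B → {A, B, C, D}.
{B}⁺: B→ACD adds A, C, D → {A, B, C, D}.
{C}⁺: C→AB adds A, B; B→ACD adds D → {A, B, C, D}.

(A), (B), (C)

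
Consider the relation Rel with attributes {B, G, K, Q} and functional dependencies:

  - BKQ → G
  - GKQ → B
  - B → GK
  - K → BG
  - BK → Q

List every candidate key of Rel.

{B}⁺: B→GK adds G, K; BK→Q adds Q → {B, G, K, Q}.
{K}⁺: K→BG adds B, G; BK→Q adds Q → {B, G, K, Q}.

B; K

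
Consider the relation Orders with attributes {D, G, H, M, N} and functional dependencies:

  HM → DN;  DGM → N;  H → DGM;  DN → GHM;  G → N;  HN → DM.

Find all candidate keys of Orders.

{H}, {D, G}, {D, N}

{H}⁺: H→DGM adds D, G, M; G→N adds N → {D, G, H, M, N}.
{D, G}⁺: G→N adds N; DN→GHM adds H, M → {D, G, H, M, N}. Minimal: {G}⁺ = {G, N}; {D}⁺ = {D} — none reach the full schema.
{D, N}⁺: DN→GHM adds G, H, M → {D, G, H, M, N}. Minimal: {N}⁺ = {N}; {D}⁺ = {D} — none reach the full schema.
Any other superkey contains one of these as a subset, so there are no further candidate keys.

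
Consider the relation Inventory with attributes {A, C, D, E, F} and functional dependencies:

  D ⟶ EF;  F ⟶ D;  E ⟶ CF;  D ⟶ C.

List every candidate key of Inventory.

Attribute A never appears on the right-hand side of any dependency, so A must belong to every candidate key.
{A}⁺ = {A}, which is not all of the schema, so we must add further attributes.
{A, D}⁺: D→EF adds E, F; E→CF adds C → {A, C, D, E, F}. Minimal: {D}⁺ = {C, D, E, F}; {A}⁺ = {A} — none reach the full schema.
{A, E}⁺: E→CF adds C, F; F→D adds D → {A, C, D, E, F}. Minimal: {E}⁺ = {C, D, E, F}; {A}⁺ = {A} — none reach the full schema.
{A, F}⁺: F→D adds D; D→C adds C; D→EF adds E → {A, C, D, E, F}. Minimal: {F}⁺ = {C, D, E, F}; {A}⁺ = {A} — none reach the full schema.
Any other superkey contains one of these as a subset, so there are no further candidate keys.

{A, D}, {A, E}, {A, F}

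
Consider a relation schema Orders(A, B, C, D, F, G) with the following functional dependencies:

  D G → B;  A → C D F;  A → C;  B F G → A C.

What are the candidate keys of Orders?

{A, G}⁺: A→CDF adds C, D, F; DG→B adds B → {A, B, C, D, F, G}. Minimal: {G}⁺ = {G}; {A}⁺ = {A, C, D, F} — none reach the full schema.
{B, F, G}⁺: BFG→AC adds A, C; A→CDF adds D → {A, B, C, D, F, G}. Minimal: {F, G}⁺ = {F, G}; {B, G}⁺ = {B, G}; {B, F}⁺ = {B, F} — none reach the full schema.
{D, F, G}⁺: DG→B adds B; BFG→AC adds A, C → {A, B, C, D, F, G}. Minimal: {F, G}⁺ = {F, G}; {D, G}⁺ = {B, D, G}; {D, F}⁺ = {D, F} — none reach the full schema.
Any other superkey contains one of these as a subset, so there are no further candidate keys.

{A, G}; {B, F, G}; {D, F, G}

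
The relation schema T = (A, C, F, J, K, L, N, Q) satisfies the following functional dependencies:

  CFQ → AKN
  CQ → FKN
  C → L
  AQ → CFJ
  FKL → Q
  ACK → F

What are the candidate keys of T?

{A, Q}⁺: AQ→CFJ adds C, F, J; CFQ→AKN adds K, N; C→L adds L → {A, C, F, J, K, L, N, Q}. Minimal: {Q}⁺ = {Q}; {A}⁺ = {A} — none reach the full schema.
{C, Q}⁺: CQ→FKN adds F, K, N; C→L adds L; CFQ→AKN adds A; AQ→CFJ adds J → {A, C, F, J, K, L, N, Q}. Minimal: {Q}⁺ = {Q}; {C}⁺ = {C, L} — none reach the full schema.
{A, C, K}⁺: C→L adds L; ACK→F adds F; FKL→Q adds Q; CFQ→AKN adds N; AQ→CFJ adds J → {A, C, F, J, K, L, N, Q}. Minimal: {C, K}⁺ = {C, K, L}; {A, K}⁺ = {A, K}; {A, C}⁺ = {A, C, L} — none reach the full schema.
{C, F, K}⁺: C→L adds L; FKL→Q adds Q; CFQ→AKN adds A, N; AQ→CFJ adds J → {A, C, F, J, K, L, N, Q}. Minimal: {F, K}⁺ = {F, K}; {C, K}⁺ = {C, K, L}; {C, F}⁺ = {C, F, L} — none reach the full schema.
{A, F, K, L}⁺: FKL→Q adds Q; AQ→CFJ adds C, J; CFQ→AKN adds N → {A, C, F, J, K, L, N, Q}. Minimal: {F, K, L}⁺ = {F, K, L, Q}; {A, K, L}⁺ = {A, K, L}; {A, F, L}⁺ = {A, F, L}; … — none reach the full schema.

{A, Q}, {C, Q}, {A, C, K}, {C, F, K}, {A, F, K, L}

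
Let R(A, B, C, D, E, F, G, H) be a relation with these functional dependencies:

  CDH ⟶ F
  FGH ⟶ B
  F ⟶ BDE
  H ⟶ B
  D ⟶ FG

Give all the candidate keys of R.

Attributes A, C, H never appear on any right-hand side, so every candidate key must contain {A, C, H}.
{A, C, H}⁺ = {A, B, C, H}, which is not all of the schema, so we must add further attributes.
{A, C, D, H}⁺: CDH→F adds F; F→BDE adds B, E; D→FG adds G → {A, B, C, D, E, F, G, H}. Minimal: {C, D, H}⁺ = {B, C, D, E, F, G, H}; {A, D, H}⁺ = {A, B, D, E, F, G, H}; {A, C, H}⁺ = {A, B, C, H}; … — none reach the full schema.
{A, C, F, H}⁺: F→BDE adds B, D, E; D→FG adds G → {A, B, C, D, E, F, G, H}. Minimal: {C, F, H}⁺ = {B, C, D, E, F, G, H}; {A, F, H}⁺ = {A, B, D, E, F, G, H}; {A, C, H}⁺ = {A, B, C, H}; … — none reach the full schema.
Any other superkey contains one of these as a subset, so there are no further candidate keys.

{A, C, D, H}, {A, C, F, H}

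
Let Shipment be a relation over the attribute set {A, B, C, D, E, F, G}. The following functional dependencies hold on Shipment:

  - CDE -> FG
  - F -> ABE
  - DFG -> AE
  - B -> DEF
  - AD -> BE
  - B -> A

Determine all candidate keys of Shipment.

BC, CF, ACD, CDE

Attribute C never appears on the right-hand side of any dependency, so C must belong to every candidate key.
{C}⁺ = {C}, which is not all of the schema, so we must add further attributes.
{B, C}⁺: B→DEF adds D, E, F; B→A adds A; CDE→FG adds G → {A, B, C, D, E, F, G}. Minimal: {C}⁺ = {C}; {B}⁺ = {A, B, D, E, F} — none reach the full schema.
{C, F}⁺: F→ABE adds A, B, E; B→DEF adds D; CDE→FG adds G → {A, B, C, D, E, F, G}. Minimal: {F}⁺ = {A, B, D, E, F}; {C}⁺ = {C} — none reach the full schema.
{A, C, D}⁺: AD→BE adds B, E; CDE→FG adds F, G → {A, B, C, D, E, F, G}. Minimal: {C, D}⁺ = {C, D}; {A, D}⁺ = {A, B, D, E, F}; {A, C}⁺ = {A, C} — none reach the full schema.
{C, D, E}⁺: CDE→FG adds F, G; F→ABE adds A, B → {A, B, C, D, E, F, G}. Minimal: {D, E}⁺ = {D, E}; {C, E}⁺ = {C, E}; {C, D}⁺ = {C, D} — none reach the full schema.
Any other superkey contains one of these as a subset, so there are no further candidate keys.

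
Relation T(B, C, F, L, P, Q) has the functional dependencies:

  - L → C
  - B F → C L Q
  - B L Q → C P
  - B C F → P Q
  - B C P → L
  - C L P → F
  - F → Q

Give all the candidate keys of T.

Attribute B never appears on the right-hand side of any dependency, so B must belong to every candidate key.
{B}⁺ = {B}, which is not all of the schema, so we must add further attributes.
{B, F}⁺: BF→CLQ adds C, L, Q; BLQ→CP adds P → {B, C, F, L, P, Q}. Minimal: {F}⁺ = {F, Q}; {B}⁺ = {B} — none reach the full schema.
{B, C, P}⁺: BCP→L adds L; CLP→F adds F; F→Q adds Q → {B, C, F, L, P, Q}. Minimal: {C, P}⁺ = {C, P}; {B, P}⁺ = {B, P}; {B, C}⁺ = {B, C} — none reach the full schema.
{B, L, P}⁺: L→C adds C; CLP→F adds F; F→Q adds Q → {B, C, F, L, P, Q}. Minimal: {L, P}⁺ = {C, F, L, P, Q}; {B, P}⁺ = {B, P}; {B, L}⁺ = {B, C, L} — none reach the full schema.
{B, L, Q}⁺: L→C adds C; BLQ→CP adds P; CLP→F adds F → {B, C, F, L, P, Q}. Minimal: {L, Q}⁺ = {C, L, Q}; {B, Q}⁺ = {B, Q}; {B, L}⁺ = {B, C, L} — none reach the full schema.
Any other superkey contains one of these as a subset, so there are no further candidate keys.

{B, F}; {B, C, P}; {B, L, P}; {B, L, Q}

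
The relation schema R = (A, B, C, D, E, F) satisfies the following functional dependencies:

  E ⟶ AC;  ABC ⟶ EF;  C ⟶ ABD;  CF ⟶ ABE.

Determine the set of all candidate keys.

{C}, {E}

{C}⁺: C→ABD adds A, B, D; ABC→EF adds E, F → {A, B, C, D, E, F}.
{E}⁺: E→AC adds A, C; C→ABD adds B, D; ABC→EF adds F → {A, B, C, D, E, F}.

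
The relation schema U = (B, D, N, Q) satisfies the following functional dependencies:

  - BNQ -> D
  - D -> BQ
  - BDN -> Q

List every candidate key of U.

{D, N}; {B, N, Q}

Attribute N never appears on the right-hand side of any dependency, so N must belong to every candidate key.
{N}⁺ = {N}, which is not all of the schema, so we must add further attributes.
{D, N}⁺: D→BQ adds B, Q → {B, D, N, Q}. Minimal: {N}⁺ = {N}; {D}⁺ = {B, D, Q} — none reach the full schema.
{B, N, Q}⁺: BNQ→D adds D → {B, D, N, Q}. Minimal: {N, Q}⁺ = {N, Q}; {B, Q}⁺ = {B, Q}; {B, N}⁺ = {B, N} — none reach the full schema.
Any other superkey contains one of these as a subset, so there are no further candidate keys.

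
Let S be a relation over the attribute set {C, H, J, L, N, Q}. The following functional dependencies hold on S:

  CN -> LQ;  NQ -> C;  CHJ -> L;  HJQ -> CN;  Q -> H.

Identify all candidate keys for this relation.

(J, Q), (C, J, N)

Attribute J never appears on the right-hand side of any dependency, so J must belong to every candidate key.
{J}⁺ = {J}, which is not all of the schema, so we must add further attributes.
{J, Q}⁺: Q→H adds H; HJQ→CN adds C, N; CN→LQ adds L → {C, H, J, L, N, Q}. Minimal: {Q}⁺ = {H, Q}; {J}⁺ = {J} — none reach the full schema.
{C, J, N}⁺: CN→LQ adds L, Q; Q→H adds H → {C, H, J, L, N, Q}. Minimal: {J, N}⁺ = {J, N}; {C, N}⁺ = {C, H, L, N, Q}; {C, J}⁺ = {C, J} — none reach the full schema.
Any other superkey contains one of these as a subset, so there are no further candidate keys.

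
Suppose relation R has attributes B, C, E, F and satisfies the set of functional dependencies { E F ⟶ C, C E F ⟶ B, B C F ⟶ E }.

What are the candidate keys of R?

{E, F}, {B, C, F}

Attribute F never appears on the right-hand side of any dependency, so F must belong to every candidate key.
{F}⁺ = {F}, which is not all of the schema, so we must add further attributes.
{E, F}⁺: EF→C adds C; CEF→B adds B → {B, C, E, F}. Minimal: {F}⁺ = {F}; {E}⁺ = {E} — none reach the full schema.
{B, C, F}⁺: BCF→E adds E → {B, C, E, F}. Minimal: {C, F}⁺ = {C, F}; {B, F}⁺ = {B, F}; {B, C}⁺ = {B, C} — none reach the full schema.
Any other superkey contains one of these as a subset, so there are no further candidate keys.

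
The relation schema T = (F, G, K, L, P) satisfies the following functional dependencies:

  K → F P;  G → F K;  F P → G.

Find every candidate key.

Attribute L never appears on the right-hand side of any dependency, so L must belong to every candidate key.
{L}⁺ = {L}, which is not all of the schema, so we must add further attributes.
{G, L}⁺: G→FK adds F, K; K→FP adds P → {F, G, K, L, P}. Minimal: {L}⁺ = {L}; {G}⁺ = {F, G, K, P} — none reach the full schema.
{K, L}⁺: K→FP adds F, P; FP→G adds G → {F, G, K, L, P}. Minimal: {L}⁺ = {L}; {K}⁺ = {F, G, K, P} — none reach the full schema.
{F, L, P}⁺: FP→G adds G; G→FK adds K → {F, G, K, L, P}. Minimal: {L, P}⁺ = {L, P}; {F, P}⁺ = {F, G, K, P}; {F, L}⁺ = {F, L} — none reach the full schema.
Any other superkey contains one of these as a subset, so there are no further candidate keys.

{G, L}; {K, L}; {F, L, P}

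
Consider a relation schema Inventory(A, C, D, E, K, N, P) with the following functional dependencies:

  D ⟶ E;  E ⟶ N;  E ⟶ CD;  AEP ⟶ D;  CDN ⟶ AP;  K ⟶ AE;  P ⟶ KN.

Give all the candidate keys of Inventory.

{D}; {E}; {K}; {P}

{D}⁺: D→E adds E; E→N adds N; E→CD adds C; CDN→AP adds A, P; P→KN adds K → {A, C, D, E, K, N, P}.
{E}⁺: E→N adds N; E→CD adds C, D; CDN→AP adds A, P; P→KN adds K → {A, C, D, E, K, N, P}.
{K}⁺: K→AE adds A, E; E→N adds N; E→CD adds C, D; CDN→AP adds P → {A, C, D, E, K, N, P}.
{P}⁺: P→KN adds K, N; K→AE adds A, E; E→CD adds C, D → {A, C, D, E, K, N, P}.
Any other superkey contains one of these as a subset, so there are no further candidate keys.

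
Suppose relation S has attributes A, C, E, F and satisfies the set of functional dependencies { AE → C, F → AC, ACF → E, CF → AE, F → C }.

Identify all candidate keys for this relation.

Attribute F never appears on the right-hand side of any dependency, so F must belong to every candidate key.
{F}⁺ = {A, C, E, F}, which is all of the schema, so {F} is the only candidate key.

{F}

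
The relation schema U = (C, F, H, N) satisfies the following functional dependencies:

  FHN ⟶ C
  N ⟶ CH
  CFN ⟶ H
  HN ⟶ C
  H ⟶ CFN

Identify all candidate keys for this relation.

{H}⁺: H→CFN adds C, F, N → {C, F, H, N}.
{N}⁺: N→CH adds C, H; H→CFN adds F → {C, F, H, N}.
Any other superkey contains one of these as a subset, so there are no further candidate keys.

(H), (N)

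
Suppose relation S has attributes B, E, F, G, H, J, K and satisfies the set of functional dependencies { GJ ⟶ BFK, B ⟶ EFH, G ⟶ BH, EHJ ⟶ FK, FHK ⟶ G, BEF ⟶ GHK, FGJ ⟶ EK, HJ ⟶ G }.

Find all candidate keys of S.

{B, J}, {G, J}, {H, J}

Attribute J never appears on the right-hand side of any dependency, so J must belong to every candidate key.
{J}⁺ = {J}, which is not all of the schema, so we must add further attributes.
{B, J}⁺: B→EFH adds E, F, H; EHJ→FK adds K; FHK→G adds G → {B, E, F, G, H, J, K}. Minimal: {J}⁺ = {J}; {B}⁺ = {B, E, F, G, H, K} — none reach the full schema.
{G, J}⁺: GJ→BFK adds B, F, K; B→EFH adds E, H → {B, E, F, G, H, J, K}. Minimal: {J}⁺ = {J}; {G}⁺ = {B, E, F, G, H, K} — none reach the full schema.
{H, J}⁺: HJ→G adds G; GJ→BFK adds B, F, K; B→EFH adds E → {B, E, F, G, H, J, K}. Minimal: {J}⁺ = {J}; {H}⁺ = {H} — none reach the full schema.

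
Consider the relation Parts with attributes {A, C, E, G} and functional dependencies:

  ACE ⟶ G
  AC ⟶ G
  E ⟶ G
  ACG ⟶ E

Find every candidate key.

Attributes A, C never appear on any right-hand side, so every candidate key must contain {A, C}.
{A, C}⁺ = {A, C, E, G}, which is all of the schema, so {A, C} is the only candidate key.

AC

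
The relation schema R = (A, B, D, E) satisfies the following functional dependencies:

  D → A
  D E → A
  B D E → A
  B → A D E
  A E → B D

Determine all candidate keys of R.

{B}; {A, E}; {D, E}

{B}⁺: B→ADE adds A, D, E → {A, B, D, E}.
{A, E}⁺: AE→BD adds B, D → {A, B, D, E}.
{D, E}⁺: D→A adds A; AE→BD adds B → {A, B, D, E}.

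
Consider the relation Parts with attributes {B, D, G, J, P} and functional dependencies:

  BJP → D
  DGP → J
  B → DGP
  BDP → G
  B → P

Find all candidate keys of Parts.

Attribute B never appears on the right-hand side of any dependency, so B must belong to every candidate key.
{B}⁺ = {B, D, G, J, P}, which is all of the schema, so {B} is the only candidate key.

B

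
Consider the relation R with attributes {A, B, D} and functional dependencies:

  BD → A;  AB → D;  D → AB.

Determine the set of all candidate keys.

{D}⁺: D→AB adds A, B → {A, B, D}.
{A, B}⁺: AB→D adds D → {A, B, D}. Minimal: {B}⁺ = {B}; {A}⁺ = {A} — none reach the full schema.
Any other superkey contains one of these as a subset, so there are no further candidate keys.

{D}, {A, B}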